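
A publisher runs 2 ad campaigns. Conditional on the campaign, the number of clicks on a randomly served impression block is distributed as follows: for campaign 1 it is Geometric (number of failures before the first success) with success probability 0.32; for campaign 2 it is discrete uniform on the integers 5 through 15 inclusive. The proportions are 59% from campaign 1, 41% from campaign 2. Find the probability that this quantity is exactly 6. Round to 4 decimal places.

0.0559

Conditional on each campaign, P(X = 6): 1: 0.0316376; 2: 0.0909091.
By total probability, P(X = 6) = 0.59·0.0316376 + 0.41·0.0909091 = 0.0559389.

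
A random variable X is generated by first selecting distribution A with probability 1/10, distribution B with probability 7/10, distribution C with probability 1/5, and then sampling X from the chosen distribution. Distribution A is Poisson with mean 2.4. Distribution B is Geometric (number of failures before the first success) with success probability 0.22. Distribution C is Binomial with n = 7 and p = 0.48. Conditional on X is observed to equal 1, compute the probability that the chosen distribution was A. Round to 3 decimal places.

0.140

Likelihoods P(X=1 | ·): A: 0.217723; B: 0.1716; C: 0.0664292.
Posterior ∝ prior × likelihood. Numerator for A: 0.1·0.217723 = 0.0217723.
Normalizing constant: 0.1·0.217723 + 0.7·0.1716 + 0.2·0.0664292 = 0.155178.
P(A | observation) = 0.0217723 / 0.155178 = 0.140305.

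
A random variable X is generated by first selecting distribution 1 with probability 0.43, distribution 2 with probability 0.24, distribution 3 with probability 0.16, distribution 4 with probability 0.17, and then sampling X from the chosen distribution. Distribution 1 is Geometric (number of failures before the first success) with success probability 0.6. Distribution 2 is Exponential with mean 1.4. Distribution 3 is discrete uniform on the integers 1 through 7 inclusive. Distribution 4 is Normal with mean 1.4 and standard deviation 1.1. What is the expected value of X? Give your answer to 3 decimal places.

Component means — 1: 0.666667; 2: 1.4; 3: 4; 4: 1.4.
E[X] = 0.43·0.666667 + 0.24·1.4 + 0.16·4 + 0.17·1.4 = 1.50067.

1.501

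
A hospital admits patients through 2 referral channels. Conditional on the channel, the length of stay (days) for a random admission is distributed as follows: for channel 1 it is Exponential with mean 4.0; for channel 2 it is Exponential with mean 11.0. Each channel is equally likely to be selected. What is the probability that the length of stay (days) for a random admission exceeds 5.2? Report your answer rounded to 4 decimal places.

Conditional on each channel, P(X > 5.2): 1: 0.272532; 2: 0.6233.
By total probability, P(X > 5.2) = 0.5·0.272532 + 0.5·0.6233 = 0.447916.

0.4479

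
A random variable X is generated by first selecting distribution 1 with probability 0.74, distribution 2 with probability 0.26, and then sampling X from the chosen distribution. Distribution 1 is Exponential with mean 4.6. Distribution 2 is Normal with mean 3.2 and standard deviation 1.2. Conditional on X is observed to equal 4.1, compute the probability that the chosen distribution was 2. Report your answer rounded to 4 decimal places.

Likelihoods f(4.1 | ·): 1: 0.0891566; 2: 0.250948.
Posterior ∝ prior × likelihood. Numerator for 2: 0.26·0.250948 = 0.0652464.
Normalizing constant: 0.74·0.0891566 + 0.26·0.250948 = 0.131222.
P(2 | observation) = 0.0652464 / 0.131222 = 0.497221.

0.4972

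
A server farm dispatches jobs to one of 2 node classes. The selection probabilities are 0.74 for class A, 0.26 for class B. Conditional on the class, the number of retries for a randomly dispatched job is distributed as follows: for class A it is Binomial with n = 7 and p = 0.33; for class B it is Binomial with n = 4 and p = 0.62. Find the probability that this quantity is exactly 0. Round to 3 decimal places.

Conditional on each class, P(X = 0): A: 0.0606071; B: 0.0208514.
By total probability, P(X = 0) = 0.74·0.0606071 + 0.26·0.0208514 = 0.0502706.

0.050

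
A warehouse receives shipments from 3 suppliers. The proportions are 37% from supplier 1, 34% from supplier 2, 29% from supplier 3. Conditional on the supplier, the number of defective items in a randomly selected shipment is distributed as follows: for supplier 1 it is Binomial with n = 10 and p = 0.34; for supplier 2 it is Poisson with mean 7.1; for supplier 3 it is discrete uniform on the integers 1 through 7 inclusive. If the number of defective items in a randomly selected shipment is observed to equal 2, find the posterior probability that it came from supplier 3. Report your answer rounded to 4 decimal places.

Likelihoods P(X=2 | ·): 1: 0.187293; 2: 0.0207968; 3: 0.142857.
Posterior ∝ prior × likelihood. Numerator for 3: 0.29·0.142857 = 0.0414286.
Normalizing constant: 0.37·0.187293 + 0.34·0.0207968 + 0.29·0.142857 = 0.117798.
P(3 | observation) = 0.0414286 / 0.117798 = 0.351692.

0.3517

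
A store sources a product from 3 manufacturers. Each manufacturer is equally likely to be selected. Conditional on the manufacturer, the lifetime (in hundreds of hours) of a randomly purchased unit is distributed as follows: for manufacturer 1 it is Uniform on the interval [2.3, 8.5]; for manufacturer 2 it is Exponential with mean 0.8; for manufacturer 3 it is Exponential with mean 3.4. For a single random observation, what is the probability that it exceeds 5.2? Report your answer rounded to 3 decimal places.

Conditional on each manufacturer, P(X > 5.2): 1: 0.532258; 2: 0.00150344; 3: 0.216663.
By total probability, P(X > 5.2) = 0.333333·0.532258 + 0.333333·0.00150344 + 0.333333·0.216663 = 0.250142.

0.250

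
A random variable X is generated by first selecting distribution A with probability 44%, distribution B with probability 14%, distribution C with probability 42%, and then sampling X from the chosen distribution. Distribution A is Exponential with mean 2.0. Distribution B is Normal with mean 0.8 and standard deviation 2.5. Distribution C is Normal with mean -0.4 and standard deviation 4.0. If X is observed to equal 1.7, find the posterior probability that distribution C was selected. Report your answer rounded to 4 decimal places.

0.2410

Likelihoods f(1.7 | ·): A: 0.213707; B: 0.149564; C: 0.0868958.
Posterior ∝ prior × likelihood. Numerator for C: 0.42·0.0868958 = 0.0364962.
Normalizing constant: 0.44·0.213707 + 0.14·0.149564 + 0.42·0.0868958 = 0.151467.
P(C | observation) = 0.0364962 / 0.151467 = 0.240953.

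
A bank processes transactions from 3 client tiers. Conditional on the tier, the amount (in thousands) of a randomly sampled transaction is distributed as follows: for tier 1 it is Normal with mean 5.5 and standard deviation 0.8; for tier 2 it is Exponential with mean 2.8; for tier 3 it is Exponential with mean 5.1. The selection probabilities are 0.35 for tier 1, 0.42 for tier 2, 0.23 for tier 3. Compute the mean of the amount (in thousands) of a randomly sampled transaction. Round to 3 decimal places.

4.274

Component means — 1: 5.5; 2: 2.8; 3: 5.1.
E[X] = 0.35·5.5 + 0.42·2.8 + 0.23·5.1 = 4.274.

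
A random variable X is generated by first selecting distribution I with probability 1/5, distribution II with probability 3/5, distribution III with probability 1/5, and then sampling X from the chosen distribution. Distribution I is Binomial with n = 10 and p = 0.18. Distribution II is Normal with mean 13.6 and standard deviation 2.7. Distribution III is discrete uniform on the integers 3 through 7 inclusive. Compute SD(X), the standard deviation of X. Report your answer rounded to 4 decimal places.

Per component, I: μ=1.8, E[X²]=4.716; II: μ=13.6, E[X²]=192.25; III: μ=5, E[X²]=27.
E[X] = 0.2·1.8 + 0.6·13.6 + 0.2·5 = 9.52.
E[X²] = 0.2·4.716 + 0.6·192.25 + 0.2·27 = 121.693.
Var(X) = E[X²] − (E[X])² = 121.693 − 90.6304 = 31.0628.
SD(X) = √31.0628 = 5.5734.

5.5734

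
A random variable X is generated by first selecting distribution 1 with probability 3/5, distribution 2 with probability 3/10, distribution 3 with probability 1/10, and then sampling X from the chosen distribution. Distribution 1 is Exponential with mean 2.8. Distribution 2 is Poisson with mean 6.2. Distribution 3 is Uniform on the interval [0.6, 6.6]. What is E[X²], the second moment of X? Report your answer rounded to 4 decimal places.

24.3960

For each component E[X²] = Var + (mean)², giving 1: 15.68; 2: 44.64; 3: 15.96.
Overall E[X²] = 0.6·15.68 + 0.3·44.64 + 0.1·15.96 = 24.396.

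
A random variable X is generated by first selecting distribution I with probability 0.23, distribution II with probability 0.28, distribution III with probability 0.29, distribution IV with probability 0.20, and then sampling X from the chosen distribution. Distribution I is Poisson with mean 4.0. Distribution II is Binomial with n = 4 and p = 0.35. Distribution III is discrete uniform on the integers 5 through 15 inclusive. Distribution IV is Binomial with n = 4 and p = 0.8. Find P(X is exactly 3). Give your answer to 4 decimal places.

Conditional on each component, P(X = 3): I: 0.195367; II: 0.111475; III: 0; IV: 0.4096.
By total probability, P(X = 3) = 0.23·0.195367 + 0.28·0.111475 + 0.29·0 + 0.2·0.4096 = 0.158067.

0.1581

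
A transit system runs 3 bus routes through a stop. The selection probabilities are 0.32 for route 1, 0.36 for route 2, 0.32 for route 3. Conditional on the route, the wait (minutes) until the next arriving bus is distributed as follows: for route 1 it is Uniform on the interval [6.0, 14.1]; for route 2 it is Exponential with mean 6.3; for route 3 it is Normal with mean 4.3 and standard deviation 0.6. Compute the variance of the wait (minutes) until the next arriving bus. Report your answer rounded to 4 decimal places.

Per component, 1: μ=10.05, E[X²]=106.47; 2: μ=6.3, E[X²]=79.38; 3: μ=4.3, E[X²]=18.85.
E[X] = 0.32·10.05 + 0.36·6.3 + 0.32·4.3 = 6.86.
E[X²] = 0.32·106.47 + 0.36·79.38 + 0.32·18.85 = 68.6792.
Var(X) = E[X²] − (E[X])² = 68.6792 − 47.0596 = 21.6196.

21.6196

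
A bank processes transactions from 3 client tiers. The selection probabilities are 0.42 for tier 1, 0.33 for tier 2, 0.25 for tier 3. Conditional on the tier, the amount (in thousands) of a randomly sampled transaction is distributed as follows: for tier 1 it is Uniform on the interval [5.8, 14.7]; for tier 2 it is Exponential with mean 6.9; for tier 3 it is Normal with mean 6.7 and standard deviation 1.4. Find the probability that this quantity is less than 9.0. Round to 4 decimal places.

Conditional on each tier, P(X < 9.0): 1: 0.359551; 2: 0.728651; 3: 0.949794.
By total probability, P(X < 9.0) = 0.42·0.359551 + 0.33·0.728651 + 0.25·0.949794 = 0.628914.

0.6289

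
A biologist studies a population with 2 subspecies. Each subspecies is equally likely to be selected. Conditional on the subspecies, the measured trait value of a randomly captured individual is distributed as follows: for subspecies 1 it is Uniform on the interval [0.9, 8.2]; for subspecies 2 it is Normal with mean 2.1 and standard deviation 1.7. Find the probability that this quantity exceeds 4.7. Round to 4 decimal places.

Conditional on each subspecies, P(X > 4.7): 1: 0.479452; 2: 0.0630812.
By total probability, P(X > 4.7) = 0.5·0.479452 + 0.5·0.0630812 = 0.271267.

0.2713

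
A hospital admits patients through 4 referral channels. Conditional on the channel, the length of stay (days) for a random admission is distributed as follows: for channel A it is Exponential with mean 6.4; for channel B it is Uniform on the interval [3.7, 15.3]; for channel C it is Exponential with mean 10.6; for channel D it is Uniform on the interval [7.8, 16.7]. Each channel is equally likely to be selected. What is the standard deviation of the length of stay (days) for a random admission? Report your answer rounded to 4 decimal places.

Per component, A: μ=6.4, E[X²]=81.92; B: μ=9.5, E[X²]=101.463; C: μ=10.6, E[X²]=224.72; D: μ=12.25, E[X²]=156.663.
E[X] = 0.25·6.4 + 0.25·9.5 + 0.25·10.6 + 0.25·12.25 = 9.6875.
E[X²] = 0.25·81.92 + 0.25·101.463 + 0.25·224.72 + 0.25·156.663 = 141.192.
Var(X) = E[X²] − (E[X])² = 141.192 − 93.8477 = 47.344.
SD(X) = √47.344 = 6.8807.

6.8807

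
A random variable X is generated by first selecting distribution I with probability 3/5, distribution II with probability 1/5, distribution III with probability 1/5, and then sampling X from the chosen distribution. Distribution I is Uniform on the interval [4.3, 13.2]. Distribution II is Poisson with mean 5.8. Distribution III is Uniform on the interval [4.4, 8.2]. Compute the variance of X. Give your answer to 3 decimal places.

7.136

Per component, I: μ=8.75, E[X²]=83.1633; II: μ=5.8, E[X²]=39.44; III: μ=6.3, E[X²]=40.8933.
E[X] = 0.6·8.75 + 0.2·5.8 + 0.2·6.3 = 7.67.
E[X²] = 0.6·83.1633 + 0.2·39.44 + 0.2·40.8933 = 65.9647.
Var(X) = E[X²] − (E[X])² = 65.9647 − 58.8289 = 7.13577.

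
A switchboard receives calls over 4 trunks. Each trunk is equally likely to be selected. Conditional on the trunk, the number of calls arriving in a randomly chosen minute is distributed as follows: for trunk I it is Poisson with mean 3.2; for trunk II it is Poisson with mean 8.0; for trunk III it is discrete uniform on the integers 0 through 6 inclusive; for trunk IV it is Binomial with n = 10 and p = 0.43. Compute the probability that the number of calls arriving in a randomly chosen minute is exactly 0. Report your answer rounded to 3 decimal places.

Conditional on each trunk, P(X = 0): I: 0.0407622; II: 0.000335463; III: 0.142857; IV: 0.00362033.
By total probability, P(X = 0) = 0.25·0.0407622 + 0.25·0.000335463 + 0.25·0.142857 + 0.25·0.00362033 = 0.0468938.

0.047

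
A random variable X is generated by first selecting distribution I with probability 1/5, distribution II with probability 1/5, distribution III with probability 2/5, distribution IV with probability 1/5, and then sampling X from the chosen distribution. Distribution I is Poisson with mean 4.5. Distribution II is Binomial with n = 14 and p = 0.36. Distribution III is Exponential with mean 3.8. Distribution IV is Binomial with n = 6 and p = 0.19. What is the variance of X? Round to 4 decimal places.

Per component, I: μ=4.5, E[X²]=24.75; II: μ=5.04, E[X²]=28.6272; III: μ=3.8, E[X²]=28.88; IV: μ=1.14, E[X²]=2.223.
E[X] = 0.2·4.5 + 0.2·5.04 + 0.4·3.8 + 0.2·1.14 = 3.656.
E[X²] = 0.2·24.75 + 0.2·28.6272 + 0.4·28.88 + 0.2·2.223 = 22.672.
Var(X) = E[X²] − (E[X])² = 22.672 − 13.3663 = 9.3057.

9.3057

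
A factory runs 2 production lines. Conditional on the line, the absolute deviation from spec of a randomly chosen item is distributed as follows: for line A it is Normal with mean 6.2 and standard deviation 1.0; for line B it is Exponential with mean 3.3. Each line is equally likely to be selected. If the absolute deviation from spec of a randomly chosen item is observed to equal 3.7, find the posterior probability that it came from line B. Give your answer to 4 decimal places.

Likelihoods f(3.7 | ·): A: 0.0175283; B: 0.0987529.
Posterior ∝ prior × likelihood. Numerator for B: 0.5·0.0987529 = 0.0493764.
Normalizing constant: 0.5·0.0175283 + 0.5·0.0987529 = 0.0581406.
P(B | observation) = 0.0493764 / 0.0581406 = 0.849259.

0.8493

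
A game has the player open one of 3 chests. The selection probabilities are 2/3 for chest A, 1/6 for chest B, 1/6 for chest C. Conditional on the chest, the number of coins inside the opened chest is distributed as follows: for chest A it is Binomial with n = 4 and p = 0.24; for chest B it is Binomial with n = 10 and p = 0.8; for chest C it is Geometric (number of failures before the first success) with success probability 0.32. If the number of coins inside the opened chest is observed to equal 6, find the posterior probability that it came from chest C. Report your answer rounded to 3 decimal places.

0.264

Likelihoods P(X=6 | ·): A: 0; B: 0.0880804; C: 0.0316376.
Posterior ∝ prior × likelihood. Numerator for C: 0.166667·0.0316376 = 0.00527293.
Normalizing constant: 0.666667·0 + 0.166667·0.0880804 + 0.166667·0.0316376 = 0.019953.
P(C | observation) = 0.00527293 / 0.019953 = 0.264268.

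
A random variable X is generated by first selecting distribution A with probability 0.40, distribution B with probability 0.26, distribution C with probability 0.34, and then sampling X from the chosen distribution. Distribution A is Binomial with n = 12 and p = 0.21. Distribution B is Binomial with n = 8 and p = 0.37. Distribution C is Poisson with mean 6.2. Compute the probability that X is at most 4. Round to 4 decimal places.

Conditional on each component, P(X ≤ 4): A: 0.913407; B: 0.869251; C: 0.259177.
By total probability, P(X ≤ 4) = 0.4·0.913407 + 0.26·0.869251 + 0.34·0.259177 = 0.679488.

0.6795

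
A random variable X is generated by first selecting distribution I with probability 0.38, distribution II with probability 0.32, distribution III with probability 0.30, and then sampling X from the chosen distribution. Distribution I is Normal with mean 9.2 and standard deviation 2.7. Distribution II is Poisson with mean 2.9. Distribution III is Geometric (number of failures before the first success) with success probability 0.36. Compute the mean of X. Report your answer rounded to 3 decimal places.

Component means — I: 9.2; II: 2.9; III: 1.77778.
E[X] = 0.38·9.2 + 0.32·2.9 + 0.3·1.77778 = 4.95733.

4.957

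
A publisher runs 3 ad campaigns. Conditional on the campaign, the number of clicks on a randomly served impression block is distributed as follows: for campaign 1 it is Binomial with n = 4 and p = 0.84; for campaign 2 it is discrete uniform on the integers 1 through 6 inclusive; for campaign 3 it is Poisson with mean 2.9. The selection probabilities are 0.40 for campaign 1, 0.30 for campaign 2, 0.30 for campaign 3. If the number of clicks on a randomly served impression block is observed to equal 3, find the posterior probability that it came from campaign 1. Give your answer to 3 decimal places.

Likelihoods P(X=3 | ·): 1: 0.379331; 2: 0.166667; 3: 0.22366.
Posterior ∝ prior × likelihood. Numerator for 1: 0.4·0.379331 = 0.151732.
Normalizing constant: 0.4·0.379331 + 0.3·0.166667 + 0.3·0.22366 = 0.26883.
P(1 | observation) = 0.151732 / 0.26883 = 0.564416.

0.564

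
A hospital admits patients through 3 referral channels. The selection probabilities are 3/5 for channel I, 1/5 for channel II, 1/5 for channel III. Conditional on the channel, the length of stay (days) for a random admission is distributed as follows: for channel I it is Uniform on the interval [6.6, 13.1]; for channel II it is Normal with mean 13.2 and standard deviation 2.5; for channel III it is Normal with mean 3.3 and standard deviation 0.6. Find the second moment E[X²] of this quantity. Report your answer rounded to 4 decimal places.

For each component E[X²] = Var + (mean)², giving I: 100.543; II: 180.49; III: 11.25.
Overall E[X²] = 0.6·100.543 + 0.2·180.49 + 0.2·11.25 = 98.674.

98.6740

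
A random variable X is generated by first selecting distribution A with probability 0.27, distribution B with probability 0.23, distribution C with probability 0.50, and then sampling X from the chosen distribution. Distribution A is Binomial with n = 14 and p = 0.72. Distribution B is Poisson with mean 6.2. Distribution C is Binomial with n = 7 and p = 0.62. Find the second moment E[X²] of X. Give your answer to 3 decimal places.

48.705

For each component E[X²] = Var + (mean)², giving A: 104.429; B: 44.64; C: 20.4848.
Overall E[X²] = 0.27·104.429 + 0.23·44.64 + 0.5·20.4848 = 48.7054.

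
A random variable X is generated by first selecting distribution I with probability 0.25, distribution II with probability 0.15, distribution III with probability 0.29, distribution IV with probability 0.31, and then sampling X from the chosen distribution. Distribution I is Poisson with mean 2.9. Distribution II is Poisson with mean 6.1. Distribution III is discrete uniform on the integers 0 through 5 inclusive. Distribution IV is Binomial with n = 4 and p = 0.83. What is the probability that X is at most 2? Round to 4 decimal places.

0.3075

Conditional on each component, P(X ≤ 2): I: 0.445963; II: 0.0576529; III: 0.5; IV: 0.136602.
By total probability, P(X ≤ 2) = 0.25·0.445963 + 0.15·0.0576529 + 0.29·0.5 + 0.31·0.136602 = 0.307485.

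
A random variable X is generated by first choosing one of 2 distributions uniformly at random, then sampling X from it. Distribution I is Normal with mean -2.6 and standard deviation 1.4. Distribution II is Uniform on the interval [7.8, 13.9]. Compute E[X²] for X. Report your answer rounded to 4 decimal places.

For each component E[X²] = Var + (mean)², giving I: 8.72; II: 120.823.
Overall E[X²] = 0.5·8.72 + 0.5·120.823 = 64.7717.

64.7717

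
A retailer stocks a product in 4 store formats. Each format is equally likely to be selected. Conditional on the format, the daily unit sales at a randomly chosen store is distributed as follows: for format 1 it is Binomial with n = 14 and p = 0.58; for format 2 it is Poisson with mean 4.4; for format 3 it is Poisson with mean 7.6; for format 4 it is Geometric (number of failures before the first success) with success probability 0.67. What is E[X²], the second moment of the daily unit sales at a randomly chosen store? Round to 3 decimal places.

39.861

For each component E[X²] = Var + (mean)², giving 1: 69.3448; 2: 23.76; 3: 65.36; 4: 0.977723.
Overall E[X²] = 0.25·69.3448 + 0.25·23.76 + 0.25·65.36 + 0.25·0.977723 = 39.8606.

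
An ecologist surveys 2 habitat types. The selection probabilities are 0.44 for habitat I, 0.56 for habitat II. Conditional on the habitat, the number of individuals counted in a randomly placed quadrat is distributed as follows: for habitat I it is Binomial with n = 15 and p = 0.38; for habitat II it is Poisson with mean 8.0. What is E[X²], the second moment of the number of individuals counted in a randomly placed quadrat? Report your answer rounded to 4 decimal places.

For each component E[X²] = Var + (mean)², giving I: 36.024; II: 72.
Overall E[X²] = 0.44·36.024 + 0.56·72 = 56.1706.

56.1706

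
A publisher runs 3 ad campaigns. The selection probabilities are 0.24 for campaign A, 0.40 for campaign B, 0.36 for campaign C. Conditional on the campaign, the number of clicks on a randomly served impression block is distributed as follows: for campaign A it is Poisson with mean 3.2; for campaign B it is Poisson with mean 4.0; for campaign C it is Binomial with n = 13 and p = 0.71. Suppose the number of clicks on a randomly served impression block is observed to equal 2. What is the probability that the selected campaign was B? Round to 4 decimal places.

0.5391

Likelihoods P(X=2 | ·): A: 0.208702; B: 0.146525; C: 4.79722e-05.
Posterior ∝ prior × likelihood. Numerator for B: 0.4·0.146525 = 0.05861.
Normalizing constant: 0.24·0.208702 + 0.4·0.146525 + 0.36·4.79722e-05 = 0.108716.
P(B | observation) = 0.05861 / 0.108716 = 0.539112.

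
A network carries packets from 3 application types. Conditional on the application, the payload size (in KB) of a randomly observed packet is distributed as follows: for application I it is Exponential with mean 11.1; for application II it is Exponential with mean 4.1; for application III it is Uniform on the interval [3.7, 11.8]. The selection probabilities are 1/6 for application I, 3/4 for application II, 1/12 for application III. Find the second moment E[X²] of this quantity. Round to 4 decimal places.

For each component E[X²] = Var + (mean)², giving I: 246.42; II: 33.62; III: 65.53.
Overall E[X²] = 0.166667·246.42 + 0.75·33.62 + 0.0833333·65.53 = 71.7458.

71.7458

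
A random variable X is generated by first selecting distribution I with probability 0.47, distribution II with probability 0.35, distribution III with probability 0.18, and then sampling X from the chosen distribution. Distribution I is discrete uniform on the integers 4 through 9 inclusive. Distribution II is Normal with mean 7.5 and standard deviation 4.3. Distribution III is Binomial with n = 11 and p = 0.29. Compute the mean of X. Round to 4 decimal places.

Component means — I: 6.5; II: 7.5; III: 3.19.
E[X] = 0.47·6.5 + 0.35·7.5 + 0.18·3.19 = 6.2542.

6.2542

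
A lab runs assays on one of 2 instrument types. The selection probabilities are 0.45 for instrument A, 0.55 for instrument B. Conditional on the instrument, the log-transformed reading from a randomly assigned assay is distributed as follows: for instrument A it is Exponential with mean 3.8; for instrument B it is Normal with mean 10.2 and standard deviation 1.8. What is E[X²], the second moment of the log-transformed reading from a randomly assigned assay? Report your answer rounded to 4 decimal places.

72.0000

For each component E[X²] = Var + (mean)², giving A: 28.88; B: 107.28.
Overall E[X²] = 0.45·28.88 + 0.55·107.28 = 72.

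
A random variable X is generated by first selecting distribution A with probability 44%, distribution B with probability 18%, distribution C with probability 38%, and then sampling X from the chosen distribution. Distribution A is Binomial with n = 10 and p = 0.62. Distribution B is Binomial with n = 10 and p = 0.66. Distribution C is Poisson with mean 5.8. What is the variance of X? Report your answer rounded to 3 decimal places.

3.728

Per component, A: μ=6.2, E[X²]=40.796; B: μ=6.6, E[X²]=45.804; C: μ=5.8, E[X²]=39.44.
E[X] = 0.44·6.2 + 0.18·6.6 + 0.38·5.8 = 6.12.
E[X²] = 0.44·40.796 + 0.18·45.804 + 0.38·39.44 = 41.1822.
Var(X) = E[X²] − (E[X])² = 41.1822 − 37.4544 = 3.72776.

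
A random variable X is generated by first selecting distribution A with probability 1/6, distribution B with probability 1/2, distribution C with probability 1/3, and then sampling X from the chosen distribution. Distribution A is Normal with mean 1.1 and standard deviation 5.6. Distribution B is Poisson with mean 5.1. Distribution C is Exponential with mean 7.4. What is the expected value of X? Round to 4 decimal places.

5.2000

Component means — A: 1.1; B: 5.1; C: 7.4.
E[X] = 0.166667·1.1 + 0.5·5.1 + 0.333333·7.4 = 5.2.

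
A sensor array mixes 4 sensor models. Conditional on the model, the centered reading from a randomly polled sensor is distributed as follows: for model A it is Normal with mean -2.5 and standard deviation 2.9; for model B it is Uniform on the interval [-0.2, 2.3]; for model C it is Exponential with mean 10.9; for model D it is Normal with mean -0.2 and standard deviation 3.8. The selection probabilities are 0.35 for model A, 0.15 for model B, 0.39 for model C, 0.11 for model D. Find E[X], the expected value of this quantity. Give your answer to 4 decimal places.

Component means — A: -2.5; B: 1.05; C: 10.9; D: -0.2.
E[X] = 0.35·-2.5 + 0.15·1.05 + 0.39·10.9 + 0.11·-0.2 = 3.5115.

3.5115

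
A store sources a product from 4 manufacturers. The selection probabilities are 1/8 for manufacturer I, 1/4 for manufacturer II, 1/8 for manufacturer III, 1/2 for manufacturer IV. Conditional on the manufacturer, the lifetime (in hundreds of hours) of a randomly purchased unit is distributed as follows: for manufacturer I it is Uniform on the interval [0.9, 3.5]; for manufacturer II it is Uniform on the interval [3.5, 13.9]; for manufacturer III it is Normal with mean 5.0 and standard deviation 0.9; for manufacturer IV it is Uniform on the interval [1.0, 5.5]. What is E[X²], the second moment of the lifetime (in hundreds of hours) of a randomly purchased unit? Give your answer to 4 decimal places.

31.2025

For each component E[X²] = Var + (mean)², giving I: 5.40333; II: 84.7033; III: 25.81; IV: 12.25.
Overall E[X²] = 0.125·5.40333 + 0.25·84.7033 + 0.125·25.81 + 0.5·12.25 = 31.2025.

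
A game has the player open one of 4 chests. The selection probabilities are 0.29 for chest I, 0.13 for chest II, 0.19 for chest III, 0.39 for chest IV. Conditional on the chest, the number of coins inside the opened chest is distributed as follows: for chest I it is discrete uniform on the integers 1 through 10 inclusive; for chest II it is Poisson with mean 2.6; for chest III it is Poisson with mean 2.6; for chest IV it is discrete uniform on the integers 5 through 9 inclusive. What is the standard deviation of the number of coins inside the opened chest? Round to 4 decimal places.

2.7305

Per component, I: μ=5.5, E[X²]=38.5; II: μ=2.6, E[X²]=9.36; III: μ=2.6, E[X²]=9.36; IV: μ=7, E[X²]=51.
E[X] = 0.29·5.5 + 0.13·2.6 + 0.19·2.6 + 0.39·7 = 5.157.
E[X²] = 0.29·38.5 + 0.13·9.36 + 0.19·9.36 + 0.39·51 = 34.0502.
Var(X) = E[X²] − (E[X])² = 34.0502 − 26.5946 = 7.45555.
SD(X) = √7.45555 = 2.73049.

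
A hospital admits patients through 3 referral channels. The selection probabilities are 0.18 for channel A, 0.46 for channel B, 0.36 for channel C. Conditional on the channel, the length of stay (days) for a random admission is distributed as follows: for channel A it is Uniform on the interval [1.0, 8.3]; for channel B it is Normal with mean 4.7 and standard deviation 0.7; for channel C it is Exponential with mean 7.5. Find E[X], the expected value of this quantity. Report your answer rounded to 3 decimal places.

5.699

Component means — A: 4.65; B: 4.7; C: 7.5.
E[X] = 0.18·4.65 + 0.46·4.7 + 0.36·7.5 = 5.699.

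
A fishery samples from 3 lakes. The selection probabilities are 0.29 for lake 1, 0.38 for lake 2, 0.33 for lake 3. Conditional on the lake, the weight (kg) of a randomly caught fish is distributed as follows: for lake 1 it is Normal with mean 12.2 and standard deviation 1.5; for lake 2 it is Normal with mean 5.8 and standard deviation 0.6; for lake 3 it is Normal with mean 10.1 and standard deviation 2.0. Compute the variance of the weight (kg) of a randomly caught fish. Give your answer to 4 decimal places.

Per component, 1: μ=12.2, E[X²]=151.09; 2: μ=5.8, E[X²]=34; 3: μ=10.1, E[X²]=106.01.
E[X] = 0.29·12.2 + 0.38·5.8 + 0.33·10.1 = 9.075.
E[X²] = 0.29·151.09 + 0.38·34 + 0.33·106.01 = 91.7194.
Var(X) = E[X²] − (E[X])² = 91.7194 − 82.3556 = 9.36378.

9.3638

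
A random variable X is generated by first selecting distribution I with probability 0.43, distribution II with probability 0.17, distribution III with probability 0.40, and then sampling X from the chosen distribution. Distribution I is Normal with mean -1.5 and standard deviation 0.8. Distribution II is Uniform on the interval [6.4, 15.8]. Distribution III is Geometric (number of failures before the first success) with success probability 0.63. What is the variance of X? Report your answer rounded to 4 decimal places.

Per component, I: μ=-1.5, E[X²]=2.89; II: μ=11.1, E[X²]=130.573; III: μ=0.587302, E[X²]=1.27715.
E[X] = 0.43·-1.5 + 0.17·11.1 + 0.4·0.587302 = 1.47692.
E[X²] = 0.43·2.89 + 0.17·130.573 + 0.4·1.27715 = 23.951.
Var(X) = E[X²] − (E[X])² = 23.951 − 2.18129 = 21.7697.

21.7697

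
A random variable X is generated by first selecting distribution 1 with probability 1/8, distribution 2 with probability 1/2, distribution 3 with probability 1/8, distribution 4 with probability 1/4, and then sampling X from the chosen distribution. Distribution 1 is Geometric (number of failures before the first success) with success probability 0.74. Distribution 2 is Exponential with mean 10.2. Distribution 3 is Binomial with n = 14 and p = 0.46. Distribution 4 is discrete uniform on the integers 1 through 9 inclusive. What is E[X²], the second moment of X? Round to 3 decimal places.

117.650

For each component E[X²] = Var + (mean)², giving 1: 0.598247; 2: 208.08; 3: 44.9512; 4: 31.6667.
Overall E[X²] = 0.125·0.598247 + 0.5·208.08 + 0.125·44.9512 + 0.25·31.6667 = 117.65.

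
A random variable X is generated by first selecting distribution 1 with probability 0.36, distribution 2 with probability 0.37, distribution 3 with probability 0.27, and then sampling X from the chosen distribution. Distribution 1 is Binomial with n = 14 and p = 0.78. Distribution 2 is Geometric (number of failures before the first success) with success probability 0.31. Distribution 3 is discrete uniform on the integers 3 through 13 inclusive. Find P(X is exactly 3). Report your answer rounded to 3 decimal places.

0.062

Conditional on each component, P(X = 3): 1: 1.00933e-05; 2: 0.101838; 3: 0.0909091.
By total probability, P(X = 3) = 0.36·1.00933e-05 + 0.37·0.101838 + 0.27·0.0909091 = 0.0622291.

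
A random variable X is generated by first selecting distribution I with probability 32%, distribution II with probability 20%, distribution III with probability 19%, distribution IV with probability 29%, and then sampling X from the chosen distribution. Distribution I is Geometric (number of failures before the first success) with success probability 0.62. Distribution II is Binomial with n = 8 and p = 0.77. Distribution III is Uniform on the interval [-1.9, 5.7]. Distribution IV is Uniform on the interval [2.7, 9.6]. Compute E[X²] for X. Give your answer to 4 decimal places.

For each component E[X²] = Var + (mean)², giving I: 1.3642; II: 39.3624; III: 8.42333; IV: 41.79.
Overall E[X²] = 0.32·1.3642 + 0.2·39.3624 + 0.19·8.42333 + 0.29·41.79 = 22.0286.

22.0286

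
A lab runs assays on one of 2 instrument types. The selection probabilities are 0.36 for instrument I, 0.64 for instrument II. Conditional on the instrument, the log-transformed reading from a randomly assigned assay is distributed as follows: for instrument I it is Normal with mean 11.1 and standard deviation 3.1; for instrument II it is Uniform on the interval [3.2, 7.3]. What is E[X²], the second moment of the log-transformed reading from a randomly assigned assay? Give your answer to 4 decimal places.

66.3517

For each component E[X²] = Var + (mean)², giving I: 132.82; II: 28.9633.
Overall E[X²] = 0.36·132.82 + 0.64·28.9633 = 66.3517.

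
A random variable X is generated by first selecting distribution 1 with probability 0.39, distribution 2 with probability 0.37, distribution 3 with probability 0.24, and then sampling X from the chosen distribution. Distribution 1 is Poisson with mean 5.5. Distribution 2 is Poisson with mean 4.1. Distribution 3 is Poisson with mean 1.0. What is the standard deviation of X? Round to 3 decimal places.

Per component, 1: μ=5.5, E[X²]=35.75; 2: μ=4.1, E[X²]=20.91; 3: μ=1, E[X²]=2.
E[X] = 0.39·5.5 + 0.37·4.1 + 0.24·1 = 3.902.
E[X²] = 0.39·35.75 + 0.37·20.91 + 0.24·2 = 22.1592.
Var(X) = E[X²] − (E[X])² = 22.1592 − 15.2256 = 6.9336.
SD(X) = √6.9336 = 2.63317.

2.633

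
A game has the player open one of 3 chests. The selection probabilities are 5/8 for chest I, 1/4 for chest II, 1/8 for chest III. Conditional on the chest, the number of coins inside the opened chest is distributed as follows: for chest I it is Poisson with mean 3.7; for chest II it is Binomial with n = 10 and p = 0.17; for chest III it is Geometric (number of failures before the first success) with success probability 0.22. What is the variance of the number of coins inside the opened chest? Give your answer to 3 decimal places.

5.413

Per component, I: μ=3.7, E[X²]=17.39; II: μ=1.7, E[X²]=4.301; III: μ=3.54545, E[X²]=28.686.
E[X] = 0.625·3.7 + 0.25·1.7 + 0.125·3.54545 = 3.18068.
E[X²] = 0.625·17.39 + 0.25·4.301 + 0.125·28.686 = 15.5297.
Var(X) = E[X²] − (E[X])² = 15.5297 − 10.1167 = 5.41301.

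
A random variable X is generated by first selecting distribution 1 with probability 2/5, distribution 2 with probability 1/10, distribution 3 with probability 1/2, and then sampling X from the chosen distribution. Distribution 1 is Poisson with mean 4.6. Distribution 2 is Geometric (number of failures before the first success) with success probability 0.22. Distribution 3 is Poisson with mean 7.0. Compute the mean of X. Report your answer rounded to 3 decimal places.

Component means — 1: 4.6; 2: 3.54545; 3: 7.
E[X] = 0.4·4.6 + 0.1·3.54545 + 0.5·7 = 5.69455.

5.695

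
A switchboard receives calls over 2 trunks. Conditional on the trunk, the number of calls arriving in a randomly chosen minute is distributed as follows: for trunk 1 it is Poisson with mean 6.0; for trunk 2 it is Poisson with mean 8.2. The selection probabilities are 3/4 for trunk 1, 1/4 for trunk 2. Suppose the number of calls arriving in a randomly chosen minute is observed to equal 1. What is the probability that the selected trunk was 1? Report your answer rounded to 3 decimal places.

Likelihoods P(X=1 | ·): 1: 0.0148725; 2: 0.00225216.
Posterior ∝ prior × likelihood. Numerator for 1: 0.75·0.0148725 = 0.0111544.
Normalizing constant: 0.75·0.0148725 + 0.25·0.00225216 = 0.0117174.
P(1 | observation) = 0.0111544 / 0.0117174 = 0.951949.

0.952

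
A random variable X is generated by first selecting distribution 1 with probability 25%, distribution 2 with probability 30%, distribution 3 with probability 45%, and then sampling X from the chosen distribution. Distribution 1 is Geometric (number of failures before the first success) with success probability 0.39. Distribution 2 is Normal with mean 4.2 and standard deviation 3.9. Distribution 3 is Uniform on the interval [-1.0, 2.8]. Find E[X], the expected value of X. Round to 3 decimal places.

Component means — 1: 1.5641; 2: 4.2; 3: 0.9.
E[X] = 0.25·1.5641 + 0.3·4.2 + 0.45·0.9 = 2.05603.

2.056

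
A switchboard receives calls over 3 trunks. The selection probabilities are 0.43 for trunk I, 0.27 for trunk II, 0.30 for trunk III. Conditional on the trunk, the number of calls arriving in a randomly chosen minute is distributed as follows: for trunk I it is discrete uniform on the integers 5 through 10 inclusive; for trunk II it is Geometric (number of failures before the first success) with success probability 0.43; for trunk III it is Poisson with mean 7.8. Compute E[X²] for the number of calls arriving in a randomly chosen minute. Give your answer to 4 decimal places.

47.3404

For each component E[X²] = Var + (mean)², giving I: 59.1667; II: 4.83991; III: 68.64.
Overall E[X²] = 0.43·59.1667 + 0.27·4.83991 + 0.3·68.64 = 47.3404.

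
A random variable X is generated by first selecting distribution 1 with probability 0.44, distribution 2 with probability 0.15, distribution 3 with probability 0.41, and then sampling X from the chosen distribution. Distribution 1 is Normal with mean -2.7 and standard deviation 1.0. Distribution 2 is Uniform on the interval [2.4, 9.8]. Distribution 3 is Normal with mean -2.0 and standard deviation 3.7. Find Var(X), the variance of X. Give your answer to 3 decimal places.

15.972

Per component, 1: μ=-2.7, E[X²]=8.29; 2: μ=6.1, E[X²]=41.7733; 3: μ=-2, E[X²]=17.69.
E[X] = 0.44·-2.7 + 0.15·6.1 + 0.41·-2 = -1.093.
E[X²] = 0.44·8.29 + 0.15·41.7733 + 0.41·17.69 = 17.1665.
Var(X) = E[X²] − (E[X])² = 17.1665 − 1.19465 = 15.9719.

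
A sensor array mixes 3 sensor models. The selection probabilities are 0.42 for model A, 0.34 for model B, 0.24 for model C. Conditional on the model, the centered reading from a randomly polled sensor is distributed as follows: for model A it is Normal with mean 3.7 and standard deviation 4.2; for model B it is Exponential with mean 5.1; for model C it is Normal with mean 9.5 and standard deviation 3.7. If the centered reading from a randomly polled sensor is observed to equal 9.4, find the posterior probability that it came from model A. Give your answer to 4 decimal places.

Likelihoods f(9.4 | ·): A: 0.0378191; B: 0.0310431; C: 0.107783.
Posterior ∝ prior × likelihood. Numerator for A: 0.42·0.0378191 = 0.015884.
Normalizing constant: 0.42·0.0378191 + 0.34·0.0310431 + 0.24·0.107783 = 0.0523066.
P(A | observation) = 0.015884 / 0.0523066 = 0.303672.

0.3037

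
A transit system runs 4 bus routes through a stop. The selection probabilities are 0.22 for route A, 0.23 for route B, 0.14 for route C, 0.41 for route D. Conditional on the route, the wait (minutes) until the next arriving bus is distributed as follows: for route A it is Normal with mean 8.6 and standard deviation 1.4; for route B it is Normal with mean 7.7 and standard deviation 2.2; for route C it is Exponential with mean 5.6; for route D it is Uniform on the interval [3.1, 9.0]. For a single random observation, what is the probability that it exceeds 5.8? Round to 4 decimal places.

Conditional on each route, P(X > 5.8): A: 0.97725; B: 0.806106; C: 0.354973; D: 0.542373.
By total probability, P(X > 5.8) = 0.22·0.97725 + 0.23·0.806106 + 0.14·0.354973 + 0.41·0.542373 = 0.672468.

0.6725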